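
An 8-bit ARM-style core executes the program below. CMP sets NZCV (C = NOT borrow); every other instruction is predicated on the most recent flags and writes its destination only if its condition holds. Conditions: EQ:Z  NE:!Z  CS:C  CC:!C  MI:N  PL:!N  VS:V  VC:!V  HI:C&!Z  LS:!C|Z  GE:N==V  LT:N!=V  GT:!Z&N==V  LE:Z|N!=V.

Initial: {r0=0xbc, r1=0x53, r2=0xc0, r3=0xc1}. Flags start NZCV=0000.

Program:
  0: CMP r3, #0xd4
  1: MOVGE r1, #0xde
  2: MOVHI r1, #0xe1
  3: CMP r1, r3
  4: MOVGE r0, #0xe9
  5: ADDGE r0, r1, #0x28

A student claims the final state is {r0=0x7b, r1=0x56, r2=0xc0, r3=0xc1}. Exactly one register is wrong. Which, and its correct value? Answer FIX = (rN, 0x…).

[0] flags=1000 → (cmp)
[1] flags=1000 GE?F → skip
[2] flags=1000 HI?F → skip
[3] flags=1001 → (cmp)
[4] flags=1001 GE?T → r0=0xe9
[5] flags=1001 GE?T → r0=0x7b

FIX = (r1, 0x53)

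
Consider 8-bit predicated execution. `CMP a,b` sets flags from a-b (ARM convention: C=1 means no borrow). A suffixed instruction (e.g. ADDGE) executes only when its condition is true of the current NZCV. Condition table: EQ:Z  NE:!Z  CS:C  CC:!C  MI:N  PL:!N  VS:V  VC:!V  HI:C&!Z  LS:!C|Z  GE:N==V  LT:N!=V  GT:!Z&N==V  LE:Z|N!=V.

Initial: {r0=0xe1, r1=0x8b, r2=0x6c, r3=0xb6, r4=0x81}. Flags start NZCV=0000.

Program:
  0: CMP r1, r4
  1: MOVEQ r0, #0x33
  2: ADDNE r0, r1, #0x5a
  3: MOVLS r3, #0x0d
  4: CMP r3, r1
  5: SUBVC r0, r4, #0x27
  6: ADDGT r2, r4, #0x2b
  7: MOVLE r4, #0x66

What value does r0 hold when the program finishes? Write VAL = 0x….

0: ✓ CMP  NZCV=0010
1: · MOVEQ
2: ✓ ADDNE  r0←0xe5
3: · MOVLS
4: ✓ CMP  NZCV=0010
5: ✓ SUBVC  r0←0x5a
6: ✓ ADDGT  r2←0xac
7: · MOVLE

VAL = 0x5a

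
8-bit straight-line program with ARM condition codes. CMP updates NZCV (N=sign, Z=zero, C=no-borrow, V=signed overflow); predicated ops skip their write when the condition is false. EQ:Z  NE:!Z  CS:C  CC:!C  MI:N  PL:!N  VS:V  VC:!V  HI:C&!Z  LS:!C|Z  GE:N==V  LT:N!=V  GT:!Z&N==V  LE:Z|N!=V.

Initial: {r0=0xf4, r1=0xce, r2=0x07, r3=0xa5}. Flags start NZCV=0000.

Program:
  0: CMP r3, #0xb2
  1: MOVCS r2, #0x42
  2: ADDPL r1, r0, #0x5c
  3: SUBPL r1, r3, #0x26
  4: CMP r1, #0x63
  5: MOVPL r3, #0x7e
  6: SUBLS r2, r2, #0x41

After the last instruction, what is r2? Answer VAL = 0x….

0: ✓ CMP  NZCV=1000
1: · MOVCS
2: · ADDPL
3: · SUBPL
4: ✓ CMP  NZCV=0011
5: ✓ MOVPL  r3←0x7e
6: · SUBLS

VAL = 0x07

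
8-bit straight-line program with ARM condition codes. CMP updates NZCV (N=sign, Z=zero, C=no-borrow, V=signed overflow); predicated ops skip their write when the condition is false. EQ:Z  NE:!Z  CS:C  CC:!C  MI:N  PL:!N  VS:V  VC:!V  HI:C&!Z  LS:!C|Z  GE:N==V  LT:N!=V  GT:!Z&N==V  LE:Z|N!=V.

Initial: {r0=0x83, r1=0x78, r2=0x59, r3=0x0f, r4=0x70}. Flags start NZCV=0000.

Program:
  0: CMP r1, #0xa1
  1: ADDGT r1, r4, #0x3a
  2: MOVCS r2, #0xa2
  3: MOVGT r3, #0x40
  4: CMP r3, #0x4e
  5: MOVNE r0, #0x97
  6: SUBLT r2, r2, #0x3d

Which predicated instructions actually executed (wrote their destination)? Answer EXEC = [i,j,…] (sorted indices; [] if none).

EXEC = [1,3,5,6]

0: ✓ CMP  NZCV=1001
1: ✓ ADDGT  r1←0xaa
2: · MOVCS
3: ✓ MOVGT  r3←0x40
4: ✓ CMP  NZCV=1000
5: ✓ MOVNE  r0←0x97
6: ✓ SUBLT  r2←0x1c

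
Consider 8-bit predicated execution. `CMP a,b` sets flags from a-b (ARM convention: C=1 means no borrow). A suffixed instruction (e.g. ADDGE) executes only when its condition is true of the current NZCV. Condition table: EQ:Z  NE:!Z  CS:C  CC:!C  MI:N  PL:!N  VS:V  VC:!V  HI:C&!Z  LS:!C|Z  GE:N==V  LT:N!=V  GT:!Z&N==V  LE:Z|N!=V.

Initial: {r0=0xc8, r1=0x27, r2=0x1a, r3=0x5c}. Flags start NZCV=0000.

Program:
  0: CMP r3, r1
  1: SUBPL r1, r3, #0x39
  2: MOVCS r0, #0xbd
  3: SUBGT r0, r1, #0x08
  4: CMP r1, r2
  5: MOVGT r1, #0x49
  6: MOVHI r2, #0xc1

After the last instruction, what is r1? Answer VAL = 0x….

[0] flags=0010 → (cmp)
[1] flags=0010 PL?T → r1=0x23
[2] flags=0010 CS?T → r0=0xbd
[3] flags=0010 GT?T → r0=0x1b
[4] flags=0010 → (cmp)
[5] flags=0010 GT?T → r1=0x49
[6] flags=0010 HI?T → r2=0xc1

VAL = 0x49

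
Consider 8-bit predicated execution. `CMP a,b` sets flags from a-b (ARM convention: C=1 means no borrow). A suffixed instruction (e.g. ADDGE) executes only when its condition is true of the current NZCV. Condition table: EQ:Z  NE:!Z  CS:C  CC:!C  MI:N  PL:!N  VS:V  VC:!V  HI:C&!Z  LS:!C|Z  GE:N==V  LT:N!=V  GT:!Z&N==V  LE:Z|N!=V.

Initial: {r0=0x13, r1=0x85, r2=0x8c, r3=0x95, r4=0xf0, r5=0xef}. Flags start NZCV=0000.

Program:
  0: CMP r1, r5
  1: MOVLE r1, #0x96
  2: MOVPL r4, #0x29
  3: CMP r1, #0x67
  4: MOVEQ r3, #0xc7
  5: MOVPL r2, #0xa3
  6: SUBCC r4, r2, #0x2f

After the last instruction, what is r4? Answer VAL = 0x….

VAL = 0xf0

[0] flags=1000 → (cmp)
[1] flags=1000 LE?T → r1=0x96
[2] flags=1000 PL?F → skip
[3] flags=0011 → (cmp)
[4] flags=0011 EQ?F → skip
[5] flags=0011 PL?T → r2=0xa3
[6] flags=0011 CC?F → skip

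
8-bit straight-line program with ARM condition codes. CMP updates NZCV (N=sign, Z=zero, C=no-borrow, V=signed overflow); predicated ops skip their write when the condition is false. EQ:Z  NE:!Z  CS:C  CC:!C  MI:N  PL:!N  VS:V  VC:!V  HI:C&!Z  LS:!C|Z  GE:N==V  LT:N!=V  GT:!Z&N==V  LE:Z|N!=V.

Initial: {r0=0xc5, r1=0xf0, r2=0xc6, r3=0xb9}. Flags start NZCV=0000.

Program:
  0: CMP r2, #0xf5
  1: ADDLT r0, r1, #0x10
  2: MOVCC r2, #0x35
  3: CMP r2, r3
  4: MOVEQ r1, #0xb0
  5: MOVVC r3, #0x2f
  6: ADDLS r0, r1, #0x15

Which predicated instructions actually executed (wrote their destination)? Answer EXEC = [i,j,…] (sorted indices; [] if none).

EXEC = [1,2,5,6]

[0] flags=1000 → (cmp)
[1] flags=1000 LT?T → r0=0x00
[2] flags=1000 CC?T → r2=0x35
[3] flags=0000 → (cmp)
[4] flags=0000 EQ?F → skip
[5] flags=0000 VC?T → r3=0x2f
[6] flags=0000 LS?T → r0=0x05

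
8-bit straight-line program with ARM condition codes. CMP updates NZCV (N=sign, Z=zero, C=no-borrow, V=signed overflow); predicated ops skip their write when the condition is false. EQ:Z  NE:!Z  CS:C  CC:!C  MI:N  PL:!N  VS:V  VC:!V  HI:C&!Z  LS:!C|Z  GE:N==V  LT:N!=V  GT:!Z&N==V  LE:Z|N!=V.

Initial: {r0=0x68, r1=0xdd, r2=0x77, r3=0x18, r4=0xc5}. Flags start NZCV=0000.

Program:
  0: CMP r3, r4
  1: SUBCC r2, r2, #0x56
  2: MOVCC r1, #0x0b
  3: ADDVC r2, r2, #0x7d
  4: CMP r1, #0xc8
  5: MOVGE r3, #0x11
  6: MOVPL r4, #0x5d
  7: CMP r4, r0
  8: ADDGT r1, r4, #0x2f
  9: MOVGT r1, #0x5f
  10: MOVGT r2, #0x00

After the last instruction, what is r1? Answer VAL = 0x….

[0] flags=0000 → (cmp)
[1] flags=0000 CC?T → r2=0x21
[2] flags=0000 CC?T → r1=0x0b
[3] flags=0000 VC?T → r2=0x9e
[4] flags=0000 → (cmp)
[5] flags=0000 GE?T → r3=0x11
[6] flags=0000 PL?T → r4=0x5d
[7] flags=1000 → (cmp)
[8] flags=1000 GT?F → skip
[9] flags=1000 GT?F → skip
[10] flags=1000 GT?F → skip

VAL = 0x0b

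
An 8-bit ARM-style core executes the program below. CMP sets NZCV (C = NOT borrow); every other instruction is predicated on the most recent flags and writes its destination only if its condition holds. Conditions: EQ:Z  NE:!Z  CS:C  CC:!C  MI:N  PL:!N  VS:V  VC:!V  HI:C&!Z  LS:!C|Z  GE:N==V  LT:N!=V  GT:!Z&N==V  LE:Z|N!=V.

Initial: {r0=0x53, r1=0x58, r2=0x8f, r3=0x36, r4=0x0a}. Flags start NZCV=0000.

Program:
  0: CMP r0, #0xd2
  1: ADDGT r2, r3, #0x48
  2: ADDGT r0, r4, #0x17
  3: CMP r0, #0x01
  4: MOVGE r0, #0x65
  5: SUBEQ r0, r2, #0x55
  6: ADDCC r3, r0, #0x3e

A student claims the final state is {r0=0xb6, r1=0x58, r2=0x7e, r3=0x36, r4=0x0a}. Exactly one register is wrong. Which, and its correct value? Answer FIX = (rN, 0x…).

FIX = (r0, 0x65)

0: ✓ CMP  NZCV=1001
1: ✓ ADDGT  r2←0x7e
2: ✓ ADDGT  r0←0x21
3: ✓ CMP  NZCV=0010
4: ✓ MOVGE  r0←0x65
5: · SUBEQ
6: · ADDCC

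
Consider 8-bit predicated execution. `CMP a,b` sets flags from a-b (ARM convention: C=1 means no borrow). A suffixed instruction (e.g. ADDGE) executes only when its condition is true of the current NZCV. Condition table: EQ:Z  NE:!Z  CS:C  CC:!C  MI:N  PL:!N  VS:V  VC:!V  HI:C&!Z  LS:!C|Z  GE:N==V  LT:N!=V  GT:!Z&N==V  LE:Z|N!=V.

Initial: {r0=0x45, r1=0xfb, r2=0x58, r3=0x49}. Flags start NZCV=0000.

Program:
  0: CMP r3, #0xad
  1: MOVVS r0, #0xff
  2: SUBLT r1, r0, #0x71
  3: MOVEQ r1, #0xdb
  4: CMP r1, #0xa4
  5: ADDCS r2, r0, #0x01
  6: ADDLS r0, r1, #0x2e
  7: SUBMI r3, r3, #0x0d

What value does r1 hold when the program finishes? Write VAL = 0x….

[0] flags=1001 → (cmp)
[1] flags=1001 VS?T → r0=0xff
[2] flags=1001 LT?F → skip
[3] flags=1001 EQ?F → skip
[4] flags=0010 → (cmp)
[5] flags=0010 CS?T → r2=0x00
[6] flags=0010 LS?F → skip
[7] flags=0010 MI?F → skip

VAL = 0xfb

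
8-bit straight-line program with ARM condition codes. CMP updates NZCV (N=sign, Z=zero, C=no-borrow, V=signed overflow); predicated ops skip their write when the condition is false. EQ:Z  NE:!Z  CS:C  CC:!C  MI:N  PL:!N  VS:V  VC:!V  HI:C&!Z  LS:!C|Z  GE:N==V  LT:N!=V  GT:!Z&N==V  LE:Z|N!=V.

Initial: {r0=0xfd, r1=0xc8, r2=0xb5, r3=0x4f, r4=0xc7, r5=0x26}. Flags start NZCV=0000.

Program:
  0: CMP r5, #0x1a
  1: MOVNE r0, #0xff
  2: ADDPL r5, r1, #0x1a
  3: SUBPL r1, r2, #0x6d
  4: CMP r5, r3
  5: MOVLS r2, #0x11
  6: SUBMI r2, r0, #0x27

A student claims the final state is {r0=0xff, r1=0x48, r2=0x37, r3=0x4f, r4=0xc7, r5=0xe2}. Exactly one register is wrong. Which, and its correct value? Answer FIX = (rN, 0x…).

FIX = (r2, 0xd8)

[0] flags=0010 → (cmp)
[1] flags=0010 NE?T → r0=0xff
[2] flags=0010 PL?T → r5=0xe2
[3] flags=0010 PL?T → r1=0x48
[4] flags=1010 → (cmp)
[5] flags=1010 LS?F → skip
[6] flags=1010 MI?T → r2=0xd8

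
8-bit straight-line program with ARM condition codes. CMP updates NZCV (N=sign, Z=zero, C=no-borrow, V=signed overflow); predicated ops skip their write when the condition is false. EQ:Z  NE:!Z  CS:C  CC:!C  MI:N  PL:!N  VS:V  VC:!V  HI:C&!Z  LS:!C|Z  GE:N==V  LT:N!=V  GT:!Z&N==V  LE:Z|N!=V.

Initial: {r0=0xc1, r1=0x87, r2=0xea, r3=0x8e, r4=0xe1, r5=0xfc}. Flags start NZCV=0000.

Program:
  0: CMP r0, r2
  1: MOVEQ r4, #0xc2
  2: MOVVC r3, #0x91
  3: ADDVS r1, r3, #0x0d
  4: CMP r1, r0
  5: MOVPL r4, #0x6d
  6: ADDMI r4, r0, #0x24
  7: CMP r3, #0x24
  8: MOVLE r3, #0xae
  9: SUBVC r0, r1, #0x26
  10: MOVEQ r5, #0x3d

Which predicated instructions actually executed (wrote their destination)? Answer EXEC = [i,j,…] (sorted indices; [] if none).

EXEC = [2,6,8]

[0] flags=1000 → (cmp)
[1] flags=1000 EQ?F → skip
[2] flags=1000 VC?T → r3=0x91
[3] flags=1000 VS?F → skip
[4] flags=1000 → (cmp)
[5] flags=1000 PL?F → skip
[6] flags=1000 MI?T → r4=0xe5
[7] flags=0011 → (cmp)
[8] flags=0011 LE?T → r3=0xae
[9] flags=0011 VC?F → skip
[10] flags=0011 EQ?F → skip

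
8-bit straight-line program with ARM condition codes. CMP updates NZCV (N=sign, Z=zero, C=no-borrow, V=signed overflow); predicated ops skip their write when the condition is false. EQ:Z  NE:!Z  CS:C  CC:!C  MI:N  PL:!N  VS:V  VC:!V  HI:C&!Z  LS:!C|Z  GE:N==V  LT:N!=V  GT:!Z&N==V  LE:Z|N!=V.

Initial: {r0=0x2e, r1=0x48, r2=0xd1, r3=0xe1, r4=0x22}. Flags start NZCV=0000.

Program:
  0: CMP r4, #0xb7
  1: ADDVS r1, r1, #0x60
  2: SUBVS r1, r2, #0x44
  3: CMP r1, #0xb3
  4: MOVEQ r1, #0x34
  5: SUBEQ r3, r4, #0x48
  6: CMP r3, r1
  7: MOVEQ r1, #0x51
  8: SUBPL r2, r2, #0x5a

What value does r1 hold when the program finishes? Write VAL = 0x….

VAL = 0x48

[0] flags=0000 → (cmp)
[1] flags=0000 VS?F → skip
[2] flags=0000 VS?F → skip
[3] flags=1001 → (cmp)
[4] flags=1001 EQ?F → skip
[5] flags=1001 EQ?F → skip
[6] flags=1010 → (cmp)
[7] flags=1010 EQ?F → skip
[8] flags=1010 PL?F → skip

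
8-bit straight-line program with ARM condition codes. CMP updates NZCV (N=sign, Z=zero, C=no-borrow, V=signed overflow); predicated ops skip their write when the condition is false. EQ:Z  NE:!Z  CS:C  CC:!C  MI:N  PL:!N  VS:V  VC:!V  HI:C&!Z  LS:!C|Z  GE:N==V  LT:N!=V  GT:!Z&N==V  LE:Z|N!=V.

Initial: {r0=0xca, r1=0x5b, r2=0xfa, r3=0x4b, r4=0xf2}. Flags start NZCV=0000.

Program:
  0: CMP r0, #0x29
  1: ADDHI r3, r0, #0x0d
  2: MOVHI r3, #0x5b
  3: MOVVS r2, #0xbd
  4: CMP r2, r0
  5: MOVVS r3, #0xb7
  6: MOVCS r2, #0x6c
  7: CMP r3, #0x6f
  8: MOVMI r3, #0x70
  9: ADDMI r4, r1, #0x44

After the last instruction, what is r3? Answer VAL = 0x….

VAL = 0x70

0: ✓ CMP  NZCV=1010
1: ✓ ADDHI  r3←0xd7
2: ✓ MOVHI  r3←0x5b
3: · MOVVS
4: ✓ CMP  NZCV=0010
5: · MOVVS
6: ✓ MOVCS  r2←0x6c
7: ✓ CMP  NZCV=1000
8: ✓ MOVMI  r3←0x70
9: ✓ ADDMI  r4←0x9f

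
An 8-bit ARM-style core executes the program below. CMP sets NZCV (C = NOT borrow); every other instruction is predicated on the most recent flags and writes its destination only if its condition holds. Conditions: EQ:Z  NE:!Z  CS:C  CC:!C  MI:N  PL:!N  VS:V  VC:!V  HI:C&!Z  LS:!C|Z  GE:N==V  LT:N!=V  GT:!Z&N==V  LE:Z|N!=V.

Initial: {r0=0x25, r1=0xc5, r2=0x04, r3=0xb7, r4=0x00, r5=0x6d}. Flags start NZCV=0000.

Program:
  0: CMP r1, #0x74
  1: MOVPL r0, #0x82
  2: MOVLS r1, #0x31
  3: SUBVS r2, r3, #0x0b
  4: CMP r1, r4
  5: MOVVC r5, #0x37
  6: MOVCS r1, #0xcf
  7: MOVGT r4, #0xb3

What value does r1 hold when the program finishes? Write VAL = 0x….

[0] flags=0011 → (cmp)
[1] flags=0011 PL?T → r0=0x82
[2] flags=0011 LS?F → skip
[3] flags=0011 VS?T → r2=0xac
[4] flags=1010 → (cmp)
[5] flags=1010 VC?T → r5=0x37
[6] flags=1010 CS?T → r1=0xcf
[7] flags=1010 GT?F → skip

VAL = 0xcf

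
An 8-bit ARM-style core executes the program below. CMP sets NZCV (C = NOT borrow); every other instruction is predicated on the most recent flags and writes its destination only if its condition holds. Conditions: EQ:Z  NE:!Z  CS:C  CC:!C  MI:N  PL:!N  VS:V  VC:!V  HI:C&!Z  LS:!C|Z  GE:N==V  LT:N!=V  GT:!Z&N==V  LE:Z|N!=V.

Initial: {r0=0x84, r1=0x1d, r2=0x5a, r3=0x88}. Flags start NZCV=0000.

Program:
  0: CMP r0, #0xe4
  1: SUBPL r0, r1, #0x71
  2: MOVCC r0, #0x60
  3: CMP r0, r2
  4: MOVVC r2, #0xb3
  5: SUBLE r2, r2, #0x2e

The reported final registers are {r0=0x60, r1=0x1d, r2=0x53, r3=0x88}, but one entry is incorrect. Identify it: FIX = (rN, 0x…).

FIX = (r2, 0xb3)

0: ✓ CMP  NZCV=1000
1: · SUBPL
2: ✓ MOVCC  r0←0x60
3: ✓ CMP  NZCV=0010
4: ✓ MOVVC  r2←0xb3
5: · SUBLE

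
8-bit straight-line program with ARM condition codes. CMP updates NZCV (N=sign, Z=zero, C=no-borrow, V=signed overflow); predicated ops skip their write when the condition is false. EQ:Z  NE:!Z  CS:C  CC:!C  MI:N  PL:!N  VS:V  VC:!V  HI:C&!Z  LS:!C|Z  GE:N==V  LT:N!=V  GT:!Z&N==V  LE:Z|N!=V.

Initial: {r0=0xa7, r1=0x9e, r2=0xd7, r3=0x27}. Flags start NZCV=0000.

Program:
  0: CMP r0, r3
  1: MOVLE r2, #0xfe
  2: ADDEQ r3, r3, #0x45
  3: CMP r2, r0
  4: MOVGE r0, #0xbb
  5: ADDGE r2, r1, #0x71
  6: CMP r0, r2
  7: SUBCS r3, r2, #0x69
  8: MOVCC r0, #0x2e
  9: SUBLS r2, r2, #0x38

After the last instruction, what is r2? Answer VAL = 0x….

VAL = 0x0f

[0] flags=1010 → (cmp)
[1] flags=1010 LE?T → r2=0xfe
[2] flags=1010 EQ?F → skip
[3] flags=0010 → (cmp)
[4] flags=0010 GE?T → r0=0xbb
[5] flags=0010 GE?T → r2=0x0f
[6] flags=1010 → (cmp)
[7] flags=1010 CS?T → r3=0xa6
[8] flags=1010 CC?F → skip
[9] flags=1010 LS?F → skip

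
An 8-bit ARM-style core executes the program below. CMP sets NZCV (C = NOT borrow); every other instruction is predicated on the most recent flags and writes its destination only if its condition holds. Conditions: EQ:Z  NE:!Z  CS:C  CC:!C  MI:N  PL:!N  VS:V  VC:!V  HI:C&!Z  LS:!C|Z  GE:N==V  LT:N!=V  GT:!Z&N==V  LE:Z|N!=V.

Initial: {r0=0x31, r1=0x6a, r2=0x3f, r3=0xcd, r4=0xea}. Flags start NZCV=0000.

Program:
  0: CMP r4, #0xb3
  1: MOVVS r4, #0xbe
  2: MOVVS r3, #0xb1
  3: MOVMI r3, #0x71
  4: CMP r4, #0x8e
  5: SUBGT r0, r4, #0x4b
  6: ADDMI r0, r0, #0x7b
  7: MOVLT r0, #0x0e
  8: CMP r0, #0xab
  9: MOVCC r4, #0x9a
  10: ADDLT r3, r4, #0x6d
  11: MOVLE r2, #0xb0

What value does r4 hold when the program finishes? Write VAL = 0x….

[0] flags=0010 → (cmp)
[1] flags=0010 VS?F → skip
[2] flags=0010 VS?F → skip
[3] flags=0010 MI?F → skip
[4] flags=0010 → (cmp)
[5] flags=0010 GT?T → r0=0x9f
[6] flags=0010 MI?F → skip
[7] flags=0010 LT?F → skip
[8] flags=1000 → (cmp)
[9] flags=1000 CC?T → r4=0x9a
[10] flags=1000 LT?T → r3=0x07
[11] flags=1000 LE?T → r2=0xb0

VAL = 0x9a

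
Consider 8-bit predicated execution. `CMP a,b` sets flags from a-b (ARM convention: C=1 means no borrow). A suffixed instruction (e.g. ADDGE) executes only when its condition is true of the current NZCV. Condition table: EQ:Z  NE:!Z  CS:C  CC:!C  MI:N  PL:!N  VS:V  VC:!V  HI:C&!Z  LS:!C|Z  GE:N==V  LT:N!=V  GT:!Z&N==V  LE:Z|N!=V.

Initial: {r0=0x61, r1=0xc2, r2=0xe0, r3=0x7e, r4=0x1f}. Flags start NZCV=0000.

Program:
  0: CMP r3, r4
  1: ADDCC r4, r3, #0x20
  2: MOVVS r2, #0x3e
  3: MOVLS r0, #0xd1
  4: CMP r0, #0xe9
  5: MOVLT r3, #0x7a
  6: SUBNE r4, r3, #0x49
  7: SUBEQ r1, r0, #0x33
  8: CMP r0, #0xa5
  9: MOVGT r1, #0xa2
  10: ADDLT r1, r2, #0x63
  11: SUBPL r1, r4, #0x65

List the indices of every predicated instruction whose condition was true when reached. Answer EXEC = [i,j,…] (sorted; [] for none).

[0] flags=0010 → (cmp)
[1] flags=0010 CC?F → skip
[2] flags=0010 VS?F → skip
[3] flags=0010 LS?F → skip
[4] flags=0000 → (cmp)
[5] flags=0000 LT?F → skip
[6] flags=0000 NE?T → r4=0x35
[7] flags=0000 EQ?F → skip
[8] flags=1001 → (cmp)
[9] flags=1001 GT?T → r1=0xa2
[10] flags=1001 LT?F → skip
[11] flags=1001 PL?F → skip

EXEC = [6,9]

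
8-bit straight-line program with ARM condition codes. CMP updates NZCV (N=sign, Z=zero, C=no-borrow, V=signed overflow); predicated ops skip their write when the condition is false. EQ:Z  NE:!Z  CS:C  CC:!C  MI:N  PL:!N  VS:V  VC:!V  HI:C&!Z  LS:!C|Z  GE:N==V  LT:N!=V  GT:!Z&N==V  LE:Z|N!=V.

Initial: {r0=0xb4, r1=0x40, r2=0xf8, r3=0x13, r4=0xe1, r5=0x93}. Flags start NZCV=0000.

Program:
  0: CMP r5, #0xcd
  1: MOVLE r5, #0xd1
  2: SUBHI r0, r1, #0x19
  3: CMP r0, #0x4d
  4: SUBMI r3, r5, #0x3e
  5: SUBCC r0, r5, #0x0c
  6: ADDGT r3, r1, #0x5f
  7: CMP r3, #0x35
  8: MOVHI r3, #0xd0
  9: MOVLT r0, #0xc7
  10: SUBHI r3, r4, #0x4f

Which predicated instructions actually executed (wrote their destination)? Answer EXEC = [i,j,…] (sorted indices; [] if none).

EXEC = [1,9]

0: ✓ CMP  NZCV=1000
1: ✓ MOVLE  r5←0xd1
2: · SUBHI
3: ✓ CMP  NZCV=0011
4: · SUBMI
5: · SUBCC
6: · ADDGT
7: ✓ CMP  NZCV=1000
8: · MOVHI
9: ✓ MOVLT  r0←0xc7
10: · SUBHI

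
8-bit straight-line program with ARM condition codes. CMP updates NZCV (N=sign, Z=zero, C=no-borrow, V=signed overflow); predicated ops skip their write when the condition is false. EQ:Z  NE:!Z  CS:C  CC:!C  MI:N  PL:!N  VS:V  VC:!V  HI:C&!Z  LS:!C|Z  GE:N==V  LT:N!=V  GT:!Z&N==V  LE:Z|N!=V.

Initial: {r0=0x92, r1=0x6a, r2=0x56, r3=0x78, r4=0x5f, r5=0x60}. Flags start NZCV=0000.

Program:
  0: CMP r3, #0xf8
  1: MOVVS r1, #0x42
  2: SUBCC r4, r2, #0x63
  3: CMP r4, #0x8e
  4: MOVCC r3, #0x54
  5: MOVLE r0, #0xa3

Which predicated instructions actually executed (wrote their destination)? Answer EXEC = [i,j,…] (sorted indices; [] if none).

[0] flags=1001 → (cmp)
[1] flags=1001 VS?T → r1=0x42
[2] flags=1001 CC?T → r4=0xf3
[3] flags=0010 → (cmp)
[4] flags=0010 CC?F → skip
[5] flags=0010 LE?F → skip

EXEC = [1,2]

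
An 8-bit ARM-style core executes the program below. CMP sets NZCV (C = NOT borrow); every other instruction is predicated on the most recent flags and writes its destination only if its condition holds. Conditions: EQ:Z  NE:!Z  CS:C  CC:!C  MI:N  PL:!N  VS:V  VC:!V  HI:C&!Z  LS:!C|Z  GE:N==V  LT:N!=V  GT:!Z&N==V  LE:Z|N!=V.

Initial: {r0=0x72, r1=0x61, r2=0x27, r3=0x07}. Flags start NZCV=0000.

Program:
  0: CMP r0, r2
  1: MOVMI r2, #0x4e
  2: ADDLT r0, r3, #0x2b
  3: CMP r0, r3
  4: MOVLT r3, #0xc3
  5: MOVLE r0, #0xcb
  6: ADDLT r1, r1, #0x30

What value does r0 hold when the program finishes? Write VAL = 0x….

VAL = 0x72

0: ✓ CMP  NZCV=0010
1: · MOVMI
2: · ADDLT
3: ✓ CMP  NZCV=0010
4: · MOVLT
5: · MOVLE
6: · ADDLT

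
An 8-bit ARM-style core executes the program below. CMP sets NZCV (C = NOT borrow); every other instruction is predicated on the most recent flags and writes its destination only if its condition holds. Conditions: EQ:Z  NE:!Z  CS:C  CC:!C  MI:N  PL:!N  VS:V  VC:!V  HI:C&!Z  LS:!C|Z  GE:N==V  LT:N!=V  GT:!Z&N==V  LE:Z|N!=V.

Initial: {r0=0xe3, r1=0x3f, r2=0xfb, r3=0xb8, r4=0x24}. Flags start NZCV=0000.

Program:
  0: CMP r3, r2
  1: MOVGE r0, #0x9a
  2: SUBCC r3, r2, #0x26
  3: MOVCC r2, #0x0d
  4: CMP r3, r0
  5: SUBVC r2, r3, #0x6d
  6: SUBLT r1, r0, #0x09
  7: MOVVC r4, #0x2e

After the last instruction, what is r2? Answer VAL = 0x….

VAL = 0x68

[0] flags=1000 → (cmp)
[1] flags=1000 GE?F → skip
[2] flags=1000 CC?T → r3=0xd5
[3] flags=1000 CC?T → r2=0x0d
[4] flags=1000 → (cmp)
[5] flags=1000 VC?T → r2=0x68
[6] flags=1000 LT?T → r1=0xda
[7] flags=1000 VC?T → r4=0x2e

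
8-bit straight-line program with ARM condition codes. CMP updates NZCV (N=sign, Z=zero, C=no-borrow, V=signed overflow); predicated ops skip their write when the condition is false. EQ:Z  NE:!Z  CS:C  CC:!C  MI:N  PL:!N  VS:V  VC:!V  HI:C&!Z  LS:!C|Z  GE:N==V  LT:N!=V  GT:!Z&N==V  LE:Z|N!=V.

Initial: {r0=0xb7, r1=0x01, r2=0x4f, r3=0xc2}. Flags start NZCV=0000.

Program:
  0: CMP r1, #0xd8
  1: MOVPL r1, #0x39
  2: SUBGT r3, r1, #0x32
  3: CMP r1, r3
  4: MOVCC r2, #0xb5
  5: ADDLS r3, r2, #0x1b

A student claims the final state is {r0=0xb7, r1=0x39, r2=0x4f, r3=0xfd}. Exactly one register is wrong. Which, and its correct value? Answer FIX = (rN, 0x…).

FIX = (r3, 0x07)

[0] flags=0000 → (cmp)
[1] flags=0000 PL?T → r1=0x39
[2] flags=0000 GT?T → r3=0x07
[3] flags=0010 → (cmp)
[4] flags=0010 CC?F → skip
[5] flags=0010 LS?F → skip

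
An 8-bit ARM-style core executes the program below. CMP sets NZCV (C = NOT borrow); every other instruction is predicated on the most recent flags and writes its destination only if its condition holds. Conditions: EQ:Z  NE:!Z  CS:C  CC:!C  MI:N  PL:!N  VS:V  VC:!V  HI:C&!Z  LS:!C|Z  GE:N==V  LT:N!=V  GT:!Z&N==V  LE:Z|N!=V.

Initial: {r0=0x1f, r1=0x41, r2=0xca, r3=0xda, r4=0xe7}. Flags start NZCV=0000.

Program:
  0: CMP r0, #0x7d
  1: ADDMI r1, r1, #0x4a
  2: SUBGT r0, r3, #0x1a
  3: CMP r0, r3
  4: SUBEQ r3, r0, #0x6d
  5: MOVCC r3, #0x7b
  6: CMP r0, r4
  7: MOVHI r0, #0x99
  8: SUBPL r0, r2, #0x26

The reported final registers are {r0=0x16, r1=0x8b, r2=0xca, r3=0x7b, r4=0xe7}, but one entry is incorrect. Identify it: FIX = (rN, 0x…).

0: ✓ CMP  NZCV=1000
1: ✓ ADDMI  r1←0x8b
2: · SUBGT
3: ✓ CMP  NZCV=0000
4: · SUBEQ
5: ✓ MOVCC  r3←0x7b
6: ✓ CMP  NZCV=0000
7: · MOVHI
8: ✓ SUBPL  r0←0xa4

FIX = (r0, 0xa4)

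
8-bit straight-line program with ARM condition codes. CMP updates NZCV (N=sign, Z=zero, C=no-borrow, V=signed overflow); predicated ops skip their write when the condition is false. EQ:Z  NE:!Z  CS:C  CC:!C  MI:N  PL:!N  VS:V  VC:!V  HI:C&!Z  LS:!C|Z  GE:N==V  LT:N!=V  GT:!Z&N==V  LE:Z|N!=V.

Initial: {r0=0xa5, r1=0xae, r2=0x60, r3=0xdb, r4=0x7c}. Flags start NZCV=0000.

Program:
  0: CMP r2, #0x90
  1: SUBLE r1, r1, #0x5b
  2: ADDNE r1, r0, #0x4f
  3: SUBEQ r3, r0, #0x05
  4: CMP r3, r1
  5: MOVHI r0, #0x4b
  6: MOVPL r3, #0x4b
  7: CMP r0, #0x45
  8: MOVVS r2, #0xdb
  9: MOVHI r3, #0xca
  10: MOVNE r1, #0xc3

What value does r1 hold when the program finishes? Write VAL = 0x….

[0] flags=1001 → (cmp)
[1] flags=1001 LE?F → skip
[2] flags=1001 NE?T → r1=0xf4
[3] flags=1001 EQ?F → skip
[4] flags=1000 → (cmp)
[5] flags=1000 HI?F → skip
[6] flags=1000 PL?F → skip
[7] flags=0011 → (cmp)
[8] flags=0011 VS?T → r2=0xdb
[9] flags=0011 HI?T → r3=0xca
[10] flags=0011 NE?T → r1=0xc3

VAL = 0xc3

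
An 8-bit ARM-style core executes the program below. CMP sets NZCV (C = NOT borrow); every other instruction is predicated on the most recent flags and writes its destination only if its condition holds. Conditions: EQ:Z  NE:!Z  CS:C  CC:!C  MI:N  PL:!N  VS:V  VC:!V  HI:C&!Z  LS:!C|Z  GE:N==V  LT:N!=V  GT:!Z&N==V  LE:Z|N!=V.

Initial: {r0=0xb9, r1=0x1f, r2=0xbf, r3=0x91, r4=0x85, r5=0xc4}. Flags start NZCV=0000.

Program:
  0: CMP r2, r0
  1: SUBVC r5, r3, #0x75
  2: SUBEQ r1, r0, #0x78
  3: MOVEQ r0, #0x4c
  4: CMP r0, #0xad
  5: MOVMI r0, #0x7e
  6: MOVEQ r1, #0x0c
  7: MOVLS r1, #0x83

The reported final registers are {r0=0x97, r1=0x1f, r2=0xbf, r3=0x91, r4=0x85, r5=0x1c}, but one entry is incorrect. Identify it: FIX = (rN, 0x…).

FIX = (r0, 0xb9)

0: ✓ CMP  NZCV=0010
1: ✓ SUBVC  r5←0x1c
2: · SUBEQ
3: · MOVEQ
4: ✓ CMP  NZCV=0010
5: · MOVMI
6: · MOVEQ
7: · MOVLS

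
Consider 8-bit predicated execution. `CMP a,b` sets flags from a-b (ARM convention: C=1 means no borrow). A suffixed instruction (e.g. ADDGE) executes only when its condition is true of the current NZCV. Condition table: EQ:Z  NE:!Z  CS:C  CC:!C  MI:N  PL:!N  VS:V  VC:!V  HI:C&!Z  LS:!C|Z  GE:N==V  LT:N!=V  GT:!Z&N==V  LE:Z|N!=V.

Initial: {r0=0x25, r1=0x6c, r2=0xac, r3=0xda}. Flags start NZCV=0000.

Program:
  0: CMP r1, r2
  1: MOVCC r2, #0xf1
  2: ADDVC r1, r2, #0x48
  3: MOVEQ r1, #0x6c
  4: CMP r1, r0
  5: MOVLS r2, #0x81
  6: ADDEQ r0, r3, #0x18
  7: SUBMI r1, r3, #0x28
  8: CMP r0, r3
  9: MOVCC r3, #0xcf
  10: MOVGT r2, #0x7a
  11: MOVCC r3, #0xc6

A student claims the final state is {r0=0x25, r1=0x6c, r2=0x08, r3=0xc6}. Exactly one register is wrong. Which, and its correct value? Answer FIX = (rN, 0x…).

FIX = (r2, 0x7a)

0: ✓ CMP  NZCV=1001
1: ✓ MOVCC  r2←0xf1
2: · ADDVC
3: · MOVEQ
4: ✓ CMP  NZCV=0010
5: · MOVLS
6: · ADDEQ
7: · SUBMI
8: ✓ CMP  NZCV=0000
9: ✓ MOVCC  r3←0xcf
10: ✓ MOVGT  r2←0x7a
11: ✓ MOVCC  r3←0xc6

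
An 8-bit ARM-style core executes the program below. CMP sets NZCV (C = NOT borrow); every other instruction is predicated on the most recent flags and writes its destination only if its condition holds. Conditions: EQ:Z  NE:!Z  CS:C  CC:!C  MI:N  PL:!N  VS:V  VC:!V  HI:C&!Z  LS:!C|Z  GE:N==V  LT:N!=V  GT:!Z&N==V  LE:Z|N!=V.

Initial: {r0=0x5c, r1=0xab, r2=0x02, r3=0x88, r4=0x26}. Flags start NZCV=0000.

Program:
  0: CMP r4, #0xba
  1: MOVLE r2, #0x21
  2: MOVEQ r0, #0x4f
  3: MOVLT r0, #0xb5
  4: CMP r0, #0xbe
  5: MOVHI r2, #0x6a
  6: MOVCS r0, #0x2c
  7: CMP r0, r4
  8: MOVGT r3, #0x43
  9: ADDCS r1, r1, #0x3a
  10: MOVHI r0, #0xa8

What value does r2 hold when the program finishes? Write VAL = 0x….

0: ✓ CMP  NZCV=0000
1: · MOVLE
2: · MOVEQ
3: · MOVLT
4: ✓ CMP  NZCV=1001
5: · MOVHI
6: · MOVCS
7: ✓ CMP  NZCV=0010
8: ✓ MOVGT  r3←0x43
9: ✓ ADDCS  r1←0xe5
10: ✓ MOVHI  r0←0xa8

VAL = 0x02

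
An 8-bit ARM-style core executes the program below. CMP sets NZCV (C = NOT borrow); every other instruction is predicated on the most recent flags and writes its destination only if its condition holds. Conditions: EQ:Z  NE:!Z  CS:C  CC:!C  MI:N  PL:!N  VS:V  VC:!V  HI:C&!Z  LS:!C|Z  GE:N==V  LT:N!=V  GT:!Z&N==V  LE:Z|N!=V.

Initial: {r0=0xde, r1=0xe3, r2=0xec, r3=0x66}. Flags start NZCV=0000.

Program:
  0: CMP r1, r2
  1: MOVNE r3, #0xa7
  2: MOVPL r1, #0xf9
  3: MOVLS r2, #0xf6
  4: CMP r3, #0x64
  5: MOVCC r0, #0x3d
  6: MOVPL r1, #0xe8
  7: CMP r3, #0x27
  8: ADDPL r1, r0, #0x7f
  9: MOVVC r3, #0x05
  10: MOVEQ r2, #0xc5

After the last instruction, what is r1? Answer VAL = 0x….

VAL = 0xe8

[0] flags=1000 → (cmp)
[1] flags=1000 NE?T → r3=0xa7
[2] flags=1000 PL?F → skip
[3] flags=1000 LS?T → r2=0xf6
[4] flags=0011 → (cmp)
[5] flags=0011 CC?F → skip
[6] flags=0011 PL?T → r1=0xe8
[7] flags=1010 → (cmp)
[8] flags=1010 PL?F → skip
[9] flags=1010 VC?T → r3=0x05
[10] flags=1010 EQ?F → skip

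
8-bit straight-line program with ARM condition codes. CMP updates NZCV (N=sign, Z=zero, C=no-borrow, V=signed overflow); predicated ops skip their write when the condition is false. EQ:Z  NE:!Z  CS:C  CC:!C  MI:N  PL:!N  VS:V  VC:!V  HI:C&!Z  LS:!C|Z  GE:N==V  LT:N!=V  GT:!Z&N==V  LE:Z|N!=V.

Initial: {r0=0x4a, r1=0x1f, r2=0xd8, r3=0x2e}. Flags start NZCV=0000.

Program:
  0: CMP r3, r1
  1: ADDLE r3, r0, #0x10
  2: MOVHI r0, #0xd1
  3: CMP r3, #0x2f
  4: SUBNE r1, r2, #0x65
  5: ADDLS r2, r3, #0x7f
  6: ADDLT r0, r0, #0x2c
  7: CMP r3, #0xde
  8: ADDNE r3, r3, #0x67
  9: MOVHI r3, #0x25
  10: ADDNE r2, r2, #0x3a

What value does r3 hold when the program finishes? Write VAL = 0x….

0: ✓ CMP  NZCV=0010
1: · ADDLE
2: ✓ MOVHI  r0←0xd1
3: ✓ CMP  NZCV=1000
4: ✓ SUBNE  r1←0x73
5: ✓ ADDLS  r2←0xad
6: ✓ ADDLT  r0←0xfd
7: ✓ CMP  NZCV=0000
8: ✓ ADDNE  r3←0x95
9: · MOVHI
10: ✓ ADDNE  r2←0xe7

VAL = 0x95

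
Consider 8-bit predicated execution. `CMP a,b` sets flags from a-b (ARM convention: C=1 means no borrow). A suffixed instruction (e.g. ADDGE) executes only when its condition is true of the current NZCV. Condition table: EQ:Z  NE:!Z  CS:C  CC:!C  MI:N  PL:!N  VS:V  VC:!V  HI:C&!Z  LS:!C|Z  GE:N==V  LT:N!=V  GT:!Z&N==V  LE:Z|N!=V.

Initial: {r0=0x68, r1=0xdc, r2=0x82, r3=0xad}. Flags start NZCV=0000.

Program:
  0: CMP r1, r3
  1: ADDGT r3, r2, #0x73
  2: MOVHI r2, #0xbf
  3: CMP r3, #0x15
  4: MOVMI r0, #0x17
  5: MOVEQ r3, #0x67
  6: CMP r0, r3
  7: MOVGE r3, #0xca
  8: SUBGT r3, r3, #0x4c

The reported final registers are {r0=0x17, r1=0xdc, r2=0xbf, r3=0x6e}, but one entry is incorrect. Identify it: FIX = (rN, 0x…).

[0] flags=0010 → (cmp)
[1] flags=0010 GT?T → r3=0xf5
[2] flags=0010 HI?T → r2=0xbf
[3] flags=1010 → (cmp)
[4] flags=1010 MI?T → r0=0x17
[5] flags=1010 EQ?F → skip
[6] flags=0000 → (cmp)
[7] flags=0000 GE?T → r3=0xca
[8] flags=0000 GT?T → r3=0x7e

FIX = (r3, 0x7e)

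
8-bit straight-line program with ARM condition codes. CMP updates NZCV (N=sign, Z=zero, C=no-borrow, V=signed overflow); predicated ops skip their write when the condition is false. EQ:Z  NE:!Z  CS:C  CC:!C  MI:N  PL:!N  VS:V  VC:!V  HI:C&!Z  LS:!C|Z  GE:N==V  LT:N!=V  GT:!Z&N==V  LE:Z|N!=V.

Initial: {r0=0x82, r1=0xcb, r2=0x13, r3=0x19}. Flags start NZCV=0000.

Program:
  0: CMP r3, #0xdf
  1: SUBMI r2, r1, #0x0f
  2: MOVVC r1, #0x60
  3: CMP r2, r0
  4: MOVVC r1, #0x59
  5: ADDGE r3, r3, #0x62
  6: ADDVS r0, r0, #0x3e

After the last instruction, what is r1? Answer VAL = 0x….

VAL = 0x60

[0] flags=0000 → (cmp)
[1] flags=0000 MI?F → skip
[2] flags=0000 VC?T → r1=0x60
[3] flags=1001 → (cmp)
[4] flags=1001 VC?F → skip
[5] flags=1001 GE?T → r3=0x7b
[6] flags=1001 VS?T → r0=0xc0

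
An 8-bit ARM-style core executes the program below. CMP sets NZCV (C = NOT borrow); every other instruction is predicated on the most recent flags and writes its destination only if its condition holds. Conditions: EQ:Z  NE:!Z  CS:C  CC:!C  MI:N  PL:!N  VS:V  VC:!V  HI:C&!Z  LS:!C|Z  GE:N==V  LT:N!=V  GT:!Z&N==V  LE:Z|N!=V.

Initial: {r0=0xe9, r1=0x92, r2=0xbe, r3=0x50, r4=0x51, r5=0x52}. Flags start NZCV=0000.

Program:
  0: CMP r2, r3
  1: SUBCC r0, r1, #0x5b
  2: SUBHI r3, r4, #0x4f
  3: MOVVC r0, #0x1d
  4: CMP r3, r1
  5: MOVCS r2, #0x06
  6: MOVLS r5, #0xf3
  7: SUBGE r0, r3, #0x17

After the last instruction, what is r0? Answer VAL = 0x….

VAL = 0xeb

0: ✓ CMP  NZCV=0011
1: · SUBCC
2: ✓ SUBHI  r3←0x02
3: · MOVVC
4: ✓ CMP  NZCV=0000
5: · MOVCS
6: ✓ MOVLS  r5←0xf3
7: ✓ SUBGE  r0←0xeb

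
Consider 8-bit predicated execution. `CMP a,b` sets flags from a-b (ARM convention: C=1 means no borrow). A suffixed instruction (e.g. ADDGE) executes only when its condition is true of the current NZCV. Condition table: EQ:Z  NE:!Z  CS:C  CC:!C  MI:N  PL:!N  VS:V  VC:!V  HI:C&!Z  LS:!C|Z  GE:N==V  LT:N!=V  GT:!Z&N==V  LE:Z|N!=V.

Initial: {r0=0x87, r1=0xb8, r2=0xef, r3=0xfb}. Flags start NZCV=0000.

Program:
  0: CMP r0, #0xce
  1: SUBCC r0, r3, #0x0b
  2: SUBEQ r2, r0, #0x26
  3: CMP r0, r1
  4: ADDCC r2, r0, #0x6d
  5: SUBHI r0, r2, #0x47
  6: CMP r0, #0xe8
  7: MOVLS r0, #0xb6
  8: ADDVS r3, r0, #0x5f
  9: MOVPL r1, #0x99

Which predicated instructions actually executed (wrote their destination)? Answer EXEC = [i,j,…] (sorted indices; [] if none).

EXEC = [1,5,7]

0: ✓ CMP  NZCV=1000
1: ✓ SUBCC  r0←0xf0
2: · SUBEQ
3: ✓ CMP  NZCV=0010
4: · ADDCC
5: ✓ SUBHI  r0←0xa8
6: ✓ CMP  NZCV=1000
7: ✓ MOVLS  r0←0xb6
8: · ADDVS
9: · MOVPL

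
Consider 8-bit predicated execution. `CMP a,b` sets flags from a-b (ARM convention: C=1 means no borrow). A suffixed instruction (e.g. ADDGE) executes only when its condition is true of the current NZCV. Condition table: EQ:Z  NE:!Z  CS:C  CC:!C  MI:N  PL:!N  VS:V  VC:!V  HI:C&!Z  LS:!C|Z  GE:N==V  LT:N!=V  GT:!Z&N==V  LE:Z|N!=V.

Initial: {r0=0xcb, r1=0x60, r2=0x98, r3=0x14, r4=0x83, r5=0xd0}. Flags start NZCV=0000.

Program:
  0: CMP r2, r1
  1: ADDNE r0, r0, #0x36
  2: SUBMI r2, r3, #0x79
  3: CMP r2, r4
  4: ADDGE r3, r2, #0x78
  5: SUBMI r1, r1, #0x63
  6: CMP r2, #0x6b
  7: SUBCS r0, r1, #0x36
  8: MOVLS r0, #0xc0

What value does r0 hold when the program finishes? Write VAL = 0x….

[0] flags=0011 → (cmp)
[1] flags=0011 NE?T → r0=0x01
[2] flags=0011 MI?F → skip
[3] flags=0010 → (cmp)
[4] flags=0010 GE?T → r3=0x10
[5] flags=0010 MI?F → skip
[6] flags=0011 → (cmp)
[7] flags=0011 CS?T → r0=0x2a
[8] flags=0011 LS?F → skip

VAL = 0x2a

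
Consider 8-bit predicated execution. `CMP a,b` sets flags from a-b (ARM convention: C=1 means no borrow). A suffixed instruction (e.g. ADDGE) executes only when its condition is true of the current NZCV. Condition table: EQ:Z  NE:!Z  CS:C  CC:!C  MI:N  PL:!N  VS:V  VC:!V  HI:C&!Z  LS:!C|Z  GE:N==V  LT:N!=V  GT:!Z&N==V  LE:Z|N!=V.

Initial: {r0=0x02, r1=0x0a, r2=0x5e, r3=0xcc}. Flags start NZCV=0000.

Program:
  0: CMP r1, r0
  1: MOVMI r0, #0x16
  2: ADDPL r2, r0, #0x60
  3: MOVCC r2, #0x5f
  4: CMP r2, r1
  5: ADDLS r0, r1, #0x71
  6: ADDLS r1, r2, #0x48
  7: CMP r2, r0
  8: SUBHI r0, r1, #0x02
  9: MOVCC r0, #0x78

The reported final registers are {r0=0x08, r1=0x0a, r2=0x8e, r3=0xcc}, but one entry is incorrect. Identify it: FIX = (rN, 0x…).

[0] flags=0010 → (cmp)
[1] flags=0010 MI?F → skip
[2] flags=0010 PL?T → r2=0x62
[3] flags=0010 CC?F → skip
[4] flags=0010 → (cmp)
[5] flags=0010 LS?F → skip
[6] flags=0010 LS?F → skip
[7] flags=0010 → (cmp)
[8] flags=0010 HI?T → r0=0x08
[9] flags=0010 CC?F → skip

FIX = (r2, 0x62)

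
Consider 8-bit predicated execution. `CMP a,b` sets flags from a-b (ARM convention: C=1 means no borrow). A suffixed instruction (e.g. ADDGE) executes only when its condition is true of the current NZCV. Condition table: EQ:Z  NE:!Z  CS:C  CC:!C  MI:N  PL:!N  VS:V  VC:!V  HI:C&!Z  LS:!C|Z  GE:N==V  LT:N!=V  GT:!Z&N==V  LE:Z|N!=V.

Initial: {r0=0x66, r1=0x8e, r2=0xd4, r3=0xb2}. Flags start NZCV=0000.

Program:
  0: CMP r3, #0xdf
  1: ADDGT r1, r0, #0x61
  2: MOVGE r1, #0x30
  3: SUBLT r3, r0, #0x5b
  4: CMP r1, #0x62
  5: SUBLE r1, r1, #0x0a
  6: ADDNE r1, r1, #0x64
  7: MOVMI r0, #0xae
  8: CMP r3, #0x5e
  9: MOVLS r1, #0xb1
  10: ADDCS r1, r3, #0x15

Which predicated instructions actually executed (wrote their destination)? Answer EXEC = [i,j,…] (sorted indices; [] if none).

0: ✓ CMP  NZCV=1000
1: · ADDGT
2: · MOVGE
3: ✓ SUBLT  r3←0x0b
4: ✓ CMP  NZCV=0011
5: ✓ SUBLE  r1←0x84
6: ✓ ADDNE  r1←0xe8
7: · MOVMI
8: ✓ CMP  NZCV=1000
9: ✓ MOVLS  r1←0xb1
10: · ADDCS

EXEC = [3,5,6,9]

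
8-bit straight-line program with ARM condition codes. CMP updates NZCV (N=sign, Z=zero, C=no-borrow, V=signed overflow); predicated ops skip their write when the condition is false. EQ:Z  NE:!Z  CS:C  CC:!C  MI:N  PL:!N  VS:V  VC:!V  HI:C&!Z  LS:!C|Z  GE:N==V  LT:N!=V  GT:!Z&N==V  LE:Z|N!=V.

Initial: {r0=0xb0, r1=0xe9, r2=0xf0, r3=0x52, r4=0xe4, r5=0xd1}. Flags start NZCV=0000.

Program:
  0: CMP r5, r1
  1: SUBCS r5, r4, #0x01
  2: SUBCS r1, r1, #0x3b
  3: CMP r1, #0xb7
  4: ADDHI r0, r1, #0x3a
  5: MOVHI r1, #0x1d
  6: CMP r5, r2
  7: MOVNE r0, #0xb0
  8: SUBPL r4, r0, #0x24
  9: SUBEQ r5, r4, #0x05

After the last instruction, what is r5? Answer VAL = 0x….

[0] flags=1000 → (cmp)
[1] flags=1000 CS?F → skip
[2] flags=1000 CS?F → skip
[3] flags=0010 → (cmp)
[4] flags=0010 HI?T → r0=0x23
[5] flags=0010 HI?T → r1=0x1d
[6] flags=1000 → (cmp)
[7] flags=1000 NE?T → r0=0xb0
[8] flags=1000 PL?F → skip
[9] flags=1000 EQ?F → skip

VAL = 0xd1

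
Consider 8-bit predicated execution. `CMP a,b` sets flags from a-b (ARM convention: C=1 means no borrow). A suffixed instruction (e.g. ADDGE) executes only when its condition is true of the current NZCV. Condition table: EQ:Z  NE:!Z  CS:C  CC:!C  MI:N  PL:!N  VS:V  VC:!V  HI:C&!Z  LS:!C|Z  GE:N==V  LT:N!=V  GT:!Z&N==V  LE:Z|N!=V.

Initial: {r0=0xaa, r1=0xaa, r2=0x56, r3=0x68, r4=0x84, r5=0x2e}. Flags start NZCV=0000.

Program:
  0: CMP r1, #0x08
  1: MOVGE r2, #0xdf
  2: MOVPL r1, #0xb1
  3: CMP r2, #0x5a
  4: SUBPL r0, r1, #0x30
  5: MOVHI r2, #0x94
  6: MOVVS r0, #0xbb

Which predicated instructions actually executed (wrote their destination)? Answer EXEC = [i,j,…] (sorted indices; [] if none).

[0] flags=1010 → (cmp)
[1] flags=1010 GE?F → skip
[2] flags=1010 PL?F → skip
[3] flags=1000 → (cmp)
[4] flags=1000 PL?F → skip
[5] flags=1000 HI?F → skip
[6] flags=1000 VS?F → skip

EXEC = []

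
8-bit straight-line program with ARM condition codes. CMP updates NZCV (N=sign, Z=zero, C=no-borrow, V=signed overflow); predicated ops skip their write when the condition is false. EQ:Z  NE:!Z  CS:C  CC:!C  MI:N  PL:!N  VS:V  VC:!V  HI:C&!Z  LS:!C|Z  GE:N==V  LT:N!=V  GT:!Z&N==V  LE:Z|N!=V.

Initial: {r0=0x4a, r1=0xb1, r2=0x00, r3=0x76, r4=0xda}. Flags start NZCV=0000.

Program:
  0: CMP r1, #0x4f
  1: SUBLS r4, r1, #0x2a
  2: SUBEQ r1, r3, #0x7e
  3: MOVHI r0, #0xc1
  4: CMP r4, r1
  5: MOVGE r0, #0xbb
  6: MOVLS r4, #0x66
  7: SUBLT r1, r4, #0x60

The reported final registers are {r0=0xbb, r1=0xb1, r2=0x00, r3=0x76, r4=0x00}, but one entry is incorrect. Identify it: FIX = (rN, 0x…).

FIX = (r4, 0xda)

0: ✓ CMP  NZCV=0011
1: · SUBLS
2: · SUBEQ
3: ✓ MOVHI  r0←0xc1
4: ✓ CMP  NZCV=0010
5: ✓ MOVGE  r0←0xbb
6: · MOVLS
7: · SUBLT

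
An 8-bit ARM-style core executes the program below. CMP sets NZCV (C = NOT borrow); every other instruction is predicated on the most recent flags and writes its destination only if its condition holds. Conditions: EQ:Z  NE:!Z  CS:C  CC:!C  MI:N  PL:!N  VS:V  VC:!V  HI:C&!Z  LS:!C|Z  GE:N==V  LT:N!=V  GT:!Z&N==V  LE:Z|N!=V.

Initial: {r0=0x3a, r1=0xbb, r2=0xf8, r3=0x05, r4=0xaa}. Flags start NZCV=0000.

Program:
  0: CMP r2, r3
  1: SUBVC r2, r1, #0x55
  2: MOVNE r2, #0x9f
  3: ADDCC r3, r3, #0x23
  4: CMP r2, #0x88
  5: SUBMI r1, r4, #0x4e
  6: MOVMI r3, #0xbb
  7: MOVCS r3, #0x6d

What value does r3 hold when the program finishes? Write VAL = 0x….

[0] flags=1010 → (cmp)
[1] flags=1010 VC?T → r2=0x66
[2] flags=1010 NE?T → r2=0x9f
[3] flags=1010 CC?F → skip
[4] flags=0010 → (cmp)
[5] flags=0010 MI?F → skip
[6] flags=0010 MI?F → skip
[7] flags=0010 CS?T → r3=0x6d

VAL = 0x6d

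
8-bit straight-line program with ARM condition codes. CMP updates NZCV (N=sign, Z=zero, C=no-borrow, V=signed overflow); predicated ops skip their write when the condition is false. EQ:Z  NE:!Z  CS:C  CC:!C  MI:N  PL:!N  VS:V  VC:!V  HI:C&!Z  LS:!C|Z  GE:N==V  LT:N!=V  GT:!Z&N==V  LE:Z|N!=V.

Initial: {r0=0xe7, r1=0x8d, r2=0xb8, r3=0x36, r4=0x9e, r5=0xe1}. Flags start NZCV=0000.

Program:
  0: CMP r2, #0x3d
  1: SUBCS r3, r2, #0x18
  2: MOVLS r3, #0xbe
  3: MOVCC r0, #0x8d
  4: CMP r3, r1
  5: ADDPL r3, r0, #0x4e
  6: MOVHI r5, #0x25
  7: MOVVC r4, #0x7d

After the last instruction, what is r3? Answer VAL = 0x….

VAL = 0x35

0: ✓ CMP  NZCV=0011
1: ✓ SUBCS  r3←0xa0
2: · MOVLS
3: · MOVCC
4: ✓ CMP  NZCV=0010
5: ✓ ADDPL  r3←0x35
6: ✓ MOVHI  r5←0x25
7: ✓ MOVVC  r4←0x7d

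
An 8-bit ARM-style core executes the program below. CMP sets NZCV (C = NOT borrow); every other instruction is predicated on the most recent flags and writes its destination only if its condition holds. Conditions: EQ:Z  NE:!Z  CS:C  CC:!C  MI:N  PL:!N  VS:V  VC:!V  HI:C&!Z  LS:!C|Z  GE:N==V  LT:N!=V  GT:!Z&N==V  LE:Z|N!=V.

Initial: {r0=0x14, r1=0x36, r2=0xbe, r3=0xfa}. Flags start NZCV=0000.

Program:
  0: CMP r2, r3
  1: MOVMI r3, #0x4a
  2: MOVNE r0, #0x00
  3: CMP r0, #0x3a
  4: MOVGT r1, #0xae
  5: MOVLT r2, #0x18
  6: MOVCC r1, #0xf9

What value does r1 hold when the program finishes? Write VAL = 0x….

[0] flags=1000 → (cmp)
[1] flags=1000 MI?T → r3=0x4a
[2] flags=1000 NE?T → r0=0x00
[3] flags=1000 → (cmp)
[4] flags=1000 GT?F → skip
[5] flags=1000 LT?T → r2=0x18
[6] flags=1000 CC?T → r1=0xf9

VAL = 0xf9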